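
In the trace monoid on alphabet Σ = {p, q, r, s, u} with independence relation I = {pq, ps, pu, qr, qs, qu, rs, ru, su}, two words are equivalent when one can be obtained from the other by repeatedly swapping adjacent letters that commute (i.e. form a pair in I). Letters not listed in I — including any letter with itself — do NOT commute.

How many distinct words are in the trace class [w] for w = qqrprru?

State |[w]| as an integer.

piece 0:q — minimal
piece 1:q rests on {0:q}
piece 2:r — minimal
piece 3:p rests on {2:r}
piece 4:r rests on {3:p}
piece 5:r rests on {4:r}
piece 6:u — minimal
minimal pieces: {0:q, 2:r, 6:u}
ways to finish when only these pieces remain (= sum over removing one remaining piece with nothing left below it):
  1 left: {1}→1  {5}→1  {6}→1
  2 left: {0,1}→1  {1,5}→2  {1,6}→2  {4,5}→1  {5,6}→2
  3 left: {0,1,5}→3  {0,1,6}→3  {1,4,5}→3  {1,5,6}→6  {3,4,5}→1  {4,5,6}→3
  4 left: {0,1,4,5}→6  {0,1,5,6}→12  {1,3,4,5}→4  {1,4,5,6}→12  {2,3,4,5}→1  {3,4,5,6}→4
  5 left: {0,1,3,4,5}→10  {0,1,4,5,6}→30  {1,2,3,4,5}→5  {1,3,4,5,6}→20  {2,3,4,5,6}→5
  placing 0:q first → 30 extensions
  placing 2:r first → 60 extensions
  placing 6:u first → 15 extensions
total linear extensions = 105

105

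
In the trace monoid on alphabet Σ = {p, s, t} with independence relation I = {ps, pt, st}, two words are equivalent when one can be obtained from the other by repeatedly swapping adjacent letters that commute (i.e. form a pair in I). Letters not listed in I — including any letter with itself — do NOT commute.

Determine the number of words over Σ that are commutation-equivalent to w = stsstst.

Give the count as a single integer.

35

#0=s has no predecessor
#1=t has no predecessor
#2=s depends on [0:s]
#3=s depends on [2:s]
#4=t depends on [1:t]
#5=s depends on [3:s]
#6=t depends on [4:t]
sources: [0:s, 1:t]
N(rest) = Σ N(rest − s) over sources s of rest; N(one piece) = 1:
  size 1 → [5]=1  [6]=1
  size 2 → [3,5]=1  [4,6]=1  [5,6]=2
  size 3 → [1,4,6]=1  [2,3,5]=1  [3,5,6]=3  [4,5,6]=3
  size 4 → [0,2,3,5]=1  [1,4,5,6]=4  [2,3,5,6]=4  [3,4,5,6]=6
  size 5 → [0,2,3,5,6]=5  [1,3,4,5,6]=10  [2,3,4,5,6]=10
  first=0(s) contributes 20
  first=1(t) contributes 15
|[w]| = 35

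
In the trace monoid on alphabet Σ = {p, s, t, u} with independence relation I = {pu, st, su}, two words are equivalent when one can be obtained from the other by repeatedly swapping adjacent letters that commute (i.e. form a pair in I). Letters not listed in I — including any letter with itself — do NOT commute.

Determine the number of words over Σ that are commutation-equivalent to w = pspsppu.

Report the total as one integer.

piece 0:p — minimal
piece 1:s rests on {0:p}
piece 2:p rests on {1:s}
piece 3:s rests on {2:p}
piece 4:p rests on {3:s}
piece 5:p rests on {4:p}
piece 6:u — minimal
minimal pieces: {0:p, 6:u}
ways to finish when only these pieces remain (= sum over removing one remaining piece with nothing left below it):
  1 left: {5}→1  {6}→1
  2 left: {4,5}→1  {5,6}→2
  3 left: {3,4,5}→1  {4,5,6}→3
  4 left: {2,3,4,5}→1  {3,4,5,6}→4
  5 left: {1,2,3,4,5}→1  {2,3,4,5,6}→5
  placing 0:p first → 6 extensions
  placing 6:u first → 1 extensions
total linear extensions = 7

7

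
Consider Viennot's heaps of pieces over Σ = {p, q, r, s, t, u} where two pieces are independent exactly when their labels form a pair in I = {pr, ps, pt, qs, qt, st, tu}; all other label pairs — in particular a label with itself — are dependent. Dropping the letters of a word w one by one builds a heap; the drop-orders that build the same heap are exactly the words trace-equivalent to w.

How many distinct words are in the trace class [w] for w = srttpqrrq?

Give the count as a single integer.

12

drop 0:s onto floor
drop 1:r onto {0:s}
drop 2:t onto {1:r}
drop 3:t onto {2:t}
drop 4:p onto floor
drop 5:q onto {1:r, 4:p}
drop 6:r onto {3:t, 5:q}
drop 7:r onto {6:r}
drop 8:q onto {7:r}
ground layer = {0:s, 4:p}
drop-orders for the pieces not yet dropped (sum over which currently-grounded one goes next):
  1 to go: {8} 1
  2 to go: {7,8} 1
  3 to go: {6,7,8} 1
  4 to go: {3,6,7,8} 1  {5,6,7,8} 1
  5 to go: {2,3,6,7,8} 1  {3,5,6,7,8} 2  {4,5,6,7,8} 1
  6 to go: {2,3,5,6,7,8} 3  {3,4,5,6,7,8} 3
  7 to go: {1,2,3,5,6,7,8} 3  {2,3,4,5,6,7,8} 6
  if 0:s drops first: 9 orders
  if 4:p drops first: 3 orders
heap linearizations: 12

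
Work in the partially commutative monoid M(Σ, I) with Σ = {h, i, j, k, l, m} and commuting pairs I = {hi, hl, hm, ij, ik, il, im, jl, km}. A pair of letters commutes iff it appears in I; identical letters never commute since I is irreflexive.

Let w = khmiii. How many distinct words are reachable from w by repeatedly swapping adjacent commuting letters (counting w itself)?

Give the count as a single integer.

#0=k has no predecessor
#1=h depends on [0:k]
#2=m has no predecessor
#3=i has no predecessor
#4=i depends on [3:i]
#5=i depends on [4:i]
sources: [0:k, 2:m, 3:i]
N(rest) = Σ N(rest − s) over sources s of rest; N(one piece) = 1:
  size 1 → [1]=1  [2]=1  [5]=1
  size 2 → [0,1]=1  [1,2]=2  [1,5]=2  [2,5]=2  [4,5]=1
  size 3 → [0,1,2]=3  [0,1,5]=3  [1,2,5]=6  [1,4,5]=3  [2,4,5]=3  [3,4,5]=1
  size 4 → [0,1,2,5]=12  [0,1,4,5]=6  [1,2,4,5]=12  [1,3,4,5]=4  [2,3,4,5]=4
  first=0(k) contributes 20
  first=2(m) contributes 10
  first=3(i) contributes 30
|[w]| = 60

60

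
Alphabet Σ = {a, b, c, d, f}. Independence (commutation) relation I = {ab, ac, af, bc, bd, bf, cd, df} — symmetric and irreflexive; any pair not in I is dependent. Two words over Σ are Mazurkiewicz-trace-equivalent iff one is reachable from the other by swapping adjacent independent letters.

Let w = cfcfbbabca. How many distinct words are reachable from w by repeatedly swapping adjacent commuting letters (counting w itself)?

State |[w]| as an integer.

2520

#0=c has no predecessor
#1=f depends on [0:c]
#2=c depends on [1:f]
#3=f depends on [2:c]
#4=b has no predecessor
#5=b depends on [4:b]
#6=a has no predecessor
#7=b depends on [5:b]
#8=c depends on [3:f]
#9=a depends on [6:a]
sources: [0:c, 4:b, 6:a]
N(rest) = Σ N(rest − s) over sources s of rest; N(one piece) = 1:
  size 1 → [7]=1  [8]=1  [9]=1
  size 2 → [3,8]=1  [5,7]=1  [6,9]=1  [7,8]=2  [7,9]=2  [8,9]=2
  size 3 → [2,3,8]=1  [3,7,8]=3  [3,8,9]=3  [4,5,7]=1  [5,7,8]=3  [5,7,9]=3  [6,7,9]=3  [6,8,9]=3  [7,8,9]=6
  size 4 → [1,2,3,8]=1  [2,3,7,8]=4  [2,3,8,9]=4  [3,5,7,8]=6  [3,6,8,9]=6  [3,7,8,9]=12  [4,5,7,8]=4  [4,5,7,9]=4  [5,6,7,9]=6  [5,7,8,9]=12  [6,7,8,9]=12
  size 5 → [0,1,2,3,8]=1  [1,2,3,7,8]=5  [1,2,3,8,9]=5  [2,3,5,7,8]=10  [2,3,6,8,9]=10  [2,3,7,8,9]=20  [3,4,5,7,8]=10  [3,5,7,8,9]=30  [3,6,7,8,9]=30  [4,5,6,7,9]=10  [4,5,7,8,9]=20  [5,6,7,8,9]=30
  size 6 → [0,1,2,3,7,8]=6  [0,1,2,3,8,9]=6  [1,2,3,5,7,8]=15  [1,2,3,6,8,9]=15  [1,2,3,7,8,9]=30  [2,3,4,5,7,8]=20  [2,3,5,7,8,9]=60  [2,3,6,7,8,9]=60  [3,4,5,7,8,9]=60  [3,5,6,7,8,9]=90  [4,5,6,7,8,9]=60
  size 7 → [0,1,2,3,5,7,8]=21  [0,1,2,3,6,8,9]=21  [0,1,2,3,7,8,9]=42  [1,2,3,4,5,7,8]=35  [1,2,3,5,7,8,9]=105  [1,2,3,6,7,8,9]=105  [2,3,4,5,7,8,9]=140  [2,3,5,6,7,8,9]=210  [3,4,5,6,7,8,9]=210
  size 8 → [0,1,2,3,4,5,7,8]=56  [0,1,2,3,5,7,8,9]=168  [0,1,2,3,6,7,8,9]=168  [1,2,3,4,5,7,8,9]=280  [1,2,3,5,6,7,8,9]=420  [2,3,4,5,6,7,8,9]=560
  first=0(c) contributes 1260
  first=4(b) contributes 756
  first=6(a) contributes 504
|[w]| = 2520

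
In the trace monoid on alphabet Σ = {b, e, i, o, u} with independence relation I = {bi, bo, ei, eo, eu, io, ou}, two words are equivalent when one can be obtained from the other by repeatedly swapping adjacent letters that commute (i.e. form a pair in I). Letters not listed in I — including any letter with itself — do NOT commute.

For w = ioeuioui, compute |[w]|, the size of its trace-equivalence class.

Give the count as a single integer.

#0=i has no predecessor
#1=o has no predecessor
#2=e has no predecessor
#3=u depends on [0:i]
#4=i depends on [3:u]
#5=o depends on [1:o]
#6=u depends on [4:i]
#7=i depends on [6:u]
sources: [0:i, 1:o, 2:e]
N(rest) = Σ N(rest − s) over sources s of rest; N(one piece) = 1:
  size 1 → [2]=1  [5]=1  [7]=1
  size 2 → [1,5]=1  [2,5]=2  [2,7]=2  [5,7]=2  [6,7]=1
  size 3 → [1,2,5]=3  [1,5,7]=3  [2,5,7]=6  [2,6,7]=3  [4,6,7]=1  [5,6,7]=3
  size 4 → [1,2,5,7]=12  [1,5,6,7]=6  [2,4,6,7]=4  [2,5,6,7]=12  [3,4,6,7]=1  [4,5,6,7]=4
  size 5 → [0,3,4,6,7]=1  [1,2,5,6,7]=30  [1,4,5,6,7]=10  [2,3,4,6,7]=5  [2,4,5,6,7]=20  [3,4,5,6,7]=5
  size 6 → [0,2,3,4,6,7]=6  [0,3,4,5,6,7]=6  [1,2,4,5,6,7]=60  [1,3,4,5,6,7]=15  [2,3,4,5,6,7]=30
  first=0(i) contributes 105
  first=1(o) contributes 42
  first=2(e) contributes 21
|[w]| = 168

168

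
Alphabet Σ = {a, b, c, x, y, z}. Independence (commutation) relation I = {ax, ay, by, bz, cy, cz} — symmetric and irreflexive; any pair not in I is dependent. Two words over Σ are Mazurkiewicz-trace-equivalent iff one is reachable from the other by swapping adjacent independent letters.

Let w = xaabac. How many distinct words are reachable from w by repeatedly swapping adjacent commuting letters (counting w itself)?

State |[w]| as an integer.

0(x) covers ∅
1(a) covers ∅
2(a) covers 1:a
3(b) covers 0:x, 2:a
4(a) covers 3:b
5(c) covers 4:a
floor of heap: 0:x, 1:a
completions by unplaced set U, small U first (add the entries for U minus each lowest piece of U):
  |U|=1: {5}:1
  |U|=2: {4,5}:1
  |U|=3: {3,4,5}:1
  |U|=4: {0,3,4,5}:1  {2,3,4,5}:1
  start at 0(x): 1
  start at 1(a): 2
sum over floor = 3

3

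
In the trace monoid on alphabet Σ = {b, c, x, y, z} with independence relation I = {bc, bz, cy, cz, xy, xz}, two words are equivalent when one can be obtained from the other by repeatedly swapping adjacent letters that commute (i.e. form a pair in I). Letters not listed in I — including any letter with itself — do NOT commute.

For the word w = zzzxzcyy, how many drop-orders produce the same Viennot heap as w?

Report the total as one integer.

28

piece 0:z — minimal
piece 1:z rests on {0:z}
piece 2:z rests on {1:z}
piece 3:x — minimal
piece 4:z rests on {2:z}
piece 5:c rests on {3:x}
piece 6:y rests on {4:z}
piece 7:y rests on {6:y}
minimal pieces: {0:z, 3:x}
ways to finish when only these pieces remain (= sum over removing one remaining piece with nothing left below it):
  1 left: {5}→1  {7}→1
  2 left: {3,5}→1  {5,7}→2  {6,7}→1
  3 left: {3,5,7}→3  {4,6,7}→1  {5,6,7}→3
  4 left: {2,4,6,7}→1  {3,5,6,7}→6  {4,5,6,7}→4
  5 left: {1,2,4,6,7}→1  {2,4,5,6,7}→5  {3,4,5,6,7}→10
  6 left: {0,1,2,4,6,7}→1  {1,2,4,5,6,7}→6  {2,3,4,5,6,7}→15
  placing 0:z first → 21 extensions
  placing 3:x first → 7 extensions
total linear extensions = 28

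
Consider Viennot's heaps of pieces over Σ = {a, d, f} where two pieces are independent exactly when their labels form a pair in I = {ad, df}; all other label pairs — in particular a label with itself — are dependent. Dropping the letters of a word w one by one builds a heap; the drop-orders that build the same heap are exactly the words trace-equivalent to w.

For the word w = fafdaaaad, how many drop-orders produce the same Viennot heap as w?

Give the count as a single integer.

36

#0=f has no predecessor
#1=a depends on [0:f]
#2=f depends on [1:a]
#3=d has no predecessor
#4=a depends on [2:f]
#5=a depends on [4:a]
#6=a depends on [5:a]
#7=a depends on [6:a]
#8=d depends on [3:d]
sources: [0:f, 3:d]
N(rest) = Σ N(rest − s) over sources s of rest; N(one piece) = 1:
  size 1 → [7]=1  [8]=1
  size 2 → [3,8]=1  [6,7]=1  [7,8]=2
  size 3 → [3,7,8]=3  [5,6,7]=1  [6,7,8]=3
  size 4 → [3,6,7,8]=6  [4,5,6,7]=1  [5,6,7,8]=4
  size 5 → [2,4,5,6,7]=1  [3,5,6,7,8]=10  [4,5,6,7,8]=5
  size 6 → [1,2,4,5,6,7]=1  [2,4,5,6,7,8]=6  [3,4,5,6,7,8]=15
  size 7 → [0,1,2,4,5,6,7]=1  [1,2,4,5,6,7,8]=7  [2,3,4,5,6,7,8]=21
  first=0(f) contributes 28
  first=3(d) contributes 8
|[w]| = 36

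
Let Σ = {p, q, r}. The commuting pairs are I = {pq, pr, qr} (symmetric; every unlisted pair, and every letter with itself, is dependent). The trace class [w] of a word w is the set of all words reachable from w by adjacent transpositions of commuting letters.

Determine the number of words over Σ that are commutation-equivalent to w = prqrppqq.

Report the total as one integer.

560

#0=p has no predecessor
#1=r has no predecessor
#2=q has no predecessor
#3=r depends on [1:r]
#4=p depends on [0:p]
#5=p depends on [4:p]
#6=q depends on [2:q]
#7=q depends on [6:q]
sources: [0:p, 1:r, 2:q]
N(rest) = Σ N(rest − s) over sources s of rest; N(one piece) = 1:
  size 1 → [3]=1  [5]=1  [7]=1
  size 2 → [1,3]=1  [3,5]=2  [3,7]=2  [4,5]=1  [5,7]=2  [6,7]=1
  size 3 → [0,4,5]=1  [1,3,5]=3  [1,3,7]=3  [2,6,7]=1  [3,4,5]=3  [3,5,7]=6  [3,6,7]=3  [4,5,7]=3  [5,6,7]=3
  size 4 → [0,3,4,5]=4  [0,4,5,7]=4  [1,3,4,5]=6  [1,3,5,7]=12  [1,3,6,7]=6  [2,3,6,7]=4  [2,5,6,7]=4  [3,4,5,7]=12  [3,5,6,7]=12  [4,5,6,7]=6
  size 5 → [0,1,3,4,5]=10  [0,3,4,5,7]=20  [0,4,5,6,7]=10  [1,2,3,6,7]=10  [1,3,4,5,7]=30  [1,3,5,6,7]=30  [2,3,5,6,7]=20  [2,4,5,6,7]=10  [3,4,5,6,7]=30
  size 6 → [0,1,3,4,5,7]=60  [0,2,4,5,6,7]=20  [0,3,4,5,6,7]=60  [1,2,3,5,6,7]=60  [1,3,4,5,6,7]=90  [2,3,4,5,6,7]=60
  first=0(p) contributes 210
  first=1(r) contributes 140
  first=2(q) contributes 210
|[w]| = 560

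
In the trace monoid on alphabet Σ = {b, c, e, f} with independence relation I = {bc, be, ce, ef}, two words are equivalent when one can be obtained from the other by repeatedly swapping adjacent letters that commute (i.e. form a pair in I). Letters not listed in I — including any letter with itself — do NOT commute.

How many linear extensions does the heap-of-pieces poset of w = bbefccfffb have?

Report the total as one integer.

10

#0=b has no predecessor
#1=b depends on [0:b]
#2=e has no predecessor
#3=f depends on [1:b]
#4=c depends on [3:f]
#5=c depends on [4:c]
#6=f depends on [5:c]
#7=f depends on [6:f]
#8=f depends on [7:f]
#9=b depends on [8:f]
sources: [0:b, 2:e]
N(rest) = Σ N(rest − s) over sources s of rest; N(one piece) = 1:
  size 1 → [2]=1  [9]=1
  size 2 → [2,9]=2  [8,9]=1
  size 3 → [2,8,9]=3  [7,8,9]=1
  size 4 → [2,7,8,9]=4  [6,7,8,9]=1
  size 5 → [2,6,7,8,9]=5  [5,6,7,8,9]=1
  size 6 → [2,5,6,7,8,9]=6  [4,5,6,7,8,9]=1
  size 7 → [2,4,5,6,7,8,9]=7  [3,4,5,6,7,8,9]=1
  size 8 → [1,3,4,5,6,7,8,9]=1  [2,3,4,5,6,7,8,9]=8
  first=0(b) contributes 9
  first=2(e) contributes 1
|[w]| = 10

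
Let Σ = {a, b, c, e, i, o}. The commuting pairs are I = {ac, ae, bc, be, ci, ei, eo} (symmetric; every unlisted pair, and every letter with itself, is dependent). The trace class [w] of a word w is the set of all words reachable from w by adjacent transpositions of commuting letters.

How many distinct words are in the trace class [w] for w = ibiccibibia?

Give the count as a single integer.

55

0(i) covers ∅
1(b) covers 0:i
2(i) covers 1:b
3(c) covers ∅
4(c) covers 3:c
5(i) covers 2:i
6(b) covers 5:i
7(i) covers 6:b
8(b) covers 7:i
9(i) covers 8:b
10(a) covers 9:i
floor of heap: 0:i, 3:c
completions by unplaced set U, small U first (add the entries for U minus each lowest piece of U):
  |U|=1: {4}:1  {10}:1
  |U|=2: {3,4}:1  {4,10}:2  {9,10}:1
  |U|=3: {3,4,10}:3  {4,9,10}:3  {8,9,10}:1
  |U|=4: {3,4,9,10}:6  {4,8,9,10}:4  {7,8,9,10}:1
  |U|=5: {3,4,8,9,10}:10  {4,7,8,9,10}:5  {6,7,8,9,10}:1
  |U|=6: {3,4,7,8,9,10}:15  {4,6,7,8,9,10}:6  {5,6,7,8,9,10}:1
  |U|=7: {2,5,6,7,8,9,10}:1  {3,4,6,7,8,9,10}:21  {4,5,6,7,8,9,10}:7
  |U|=8: {1,2,5,6,7,8,9,10}:1  {2,4,5,6,7,8,9,10}:8  {3,4,5,6,7,8,9,10}:28
  |U|=9: {0,1,2,5,6,7,8,9,10}:1  {1,2,4,5,6,7,8,9,10}:9  {2,3,4,5,6,7,8,9,10}:36
  start at 0(i): 45
  start at 3(c): 10
sum over floor = 55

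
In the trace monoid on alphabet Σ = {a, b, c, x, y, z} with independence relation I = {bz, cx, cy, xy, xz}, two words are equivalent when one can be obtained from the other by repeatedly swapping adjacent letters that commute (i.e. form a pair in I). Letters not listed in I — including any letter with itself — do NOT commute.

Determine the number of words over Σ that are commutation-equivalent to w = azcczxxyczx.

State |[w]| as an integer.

240

#0=a has no predecessor
#1=z depends on [0:a]
#2=c depends on [1:z]
#3=c depends on [2:c]
#4=z depends on [3:c]
#5=x depends on [0:a]
#6=x depends on [5:x]
#7=y depends on [4:z]
#8=c depends on [4:z]
#9=z depends on [7:y, 8:c]
#10=x depends on [6:x]
sources: [0:a]
N(rest) = Σ N(rest − s) over sources s of rest; N(one piece) = 1:
  size 1 → [9]=1  [10]=1
  size 2 → [6,10]=1  [7,9]=1  [8,9]=1  [9,10]=2
  size 3 → [5,6,10]=1  [6,9,10]=3  [7,8,9]=2  [7,9,10]=3  [8,9,10]=3
  size 4 → [4,7,8,9]=2  [5,6,9,10]=4  [6,7,9,10]=6  [6,8,9,10]=6  [7,8,9,10]=8
  size 5 → [3,4,7,8,9]=2  [4,7,8,9,10]=10  [5,6,7,9,10]=10  [5,6,8,9,10]=10  [6,7,8,9,10]=20
  size 6 → [2,3,4,7,8,9]=2  [3,4,7,8,9,10]=12  [4,6,7,8,9,10]=30  [5,6,7,8,9,10]=40
  size 7 → [1,2,3,4,7,8,9]=2  [2,3,4,7,8,9,10]=14  [3,4,6,7,8,9,10]=42  [4,5,6,7,8,9,10]=70
  size 8 → [1,2,3,4,7,8,9,10]=16  [2,3,4,6,7,8,9,10]=56  [3,4,5,6,7,8,9,10]=112
  size 9 → [1,2,3,4,6,7,8,9,10]=72  [2,3,4,5,6,7,8,9,10]=168
  first=0(a) contributes 240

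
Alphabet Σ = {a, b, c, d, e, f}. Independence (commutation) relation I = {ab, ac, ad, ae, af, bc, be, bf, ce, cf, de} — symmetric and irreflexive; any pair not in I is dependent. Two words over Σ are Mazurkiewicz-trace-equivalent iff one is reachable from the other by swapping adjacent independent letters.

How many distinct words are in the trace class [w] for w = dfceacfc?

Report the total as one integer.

160

#0=d has no predecessor
#1=f depends on [0:d]
#2=c depends on [0:d]
#3=e depends on [1:f]
#4=a has no predecessor
#5=c depends on [2:c]
#6=f depends on [3:e]
#7=c depends on [5:c]
sources: [0:d, 4:a]
N(rest) = Σ N(rest − s) over sources s of rest; N(one piece) = 1:
  size 1 → [4]=1  [6]=1  [7]=1
  size 2 → [3,6]=1  [4,6]=2  [4,7]=2  [5,7]=1  [6,7]=2
  size 3 → [1,3,6]=1  [2,5,7]=1  [3,4,6]=3  [3,6,7]=3  [4,5,7]=3  [4,6,7]=6  [5,6,7]=3
  size 4 → [1,3,4,6]=4  [1,3,6,7]=4  [2,4,5,7]=4  [2,5,6,7]=4  [3,4,6,7]=12  [3,5,6,7]=6  [4,5,6,7]=12
  size 5 → [1,3,4,6,7]=20  [1,3,5,6,7]=10  [2,3,5,6,7]=10  [2,4,5,6,7]=20  [3,4,5,6,7]=30
  size 6 → [1,2,3,5,6,7]=20  [1,3,4,5,6,7]=60  [2,3,4,5,6,7]=60
  first=0(d) contributes 140
  first=4(a) contributes 20
|[w]| = 160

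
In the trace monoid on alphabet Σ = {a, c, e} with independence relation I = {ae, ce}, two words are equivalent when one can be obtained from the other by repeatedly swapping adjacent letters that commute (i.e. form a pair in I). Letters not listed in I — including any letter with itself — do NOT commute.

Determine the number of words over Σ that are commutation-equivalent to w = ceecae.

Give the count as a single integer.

20

piece 0:c — minimal
piece 1:e — minimal
piece 2:e rests on {1:e}
piece 3:c rests on {0:c}
piece 4:a rests on {3:c}
piece 5:e rests on {2:e}
minimal pieces: {0:c, 1:e}
ways to finish when only these pieces remain (= sum over removing one remaining piece with nothing left below it):
  1 left: {4}→1  {5}→1
  2 left: {2,5}→1  {3,4}→1  {4,5}→2
  3 left: {0,3,4}→1  {1,2,5}→1  {2,4,5}→3  {3,4,5}→3
  4 left: {0,3,4,5}→4  {1,2,4,5}→4  {2,3,4,5}→6
  placing 0:c first → 10 extensions
  placing 1:e first → 10 extensions
total linear extensions = 20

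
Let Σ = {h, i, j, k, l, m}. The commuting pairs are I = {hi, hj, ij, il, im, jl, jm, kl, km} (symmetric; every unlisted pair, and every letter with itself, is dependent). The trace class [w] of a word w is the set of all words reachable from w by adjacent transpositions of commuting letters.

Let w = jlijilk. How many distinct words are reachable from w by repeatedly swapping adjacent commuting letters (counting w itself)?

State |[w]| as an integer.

126

drop 0:j onto floor
drop 1:l onto floor
drop 2:i onto floor
drop 3:j onto {0:j}
drop 4:i onto {2:i}
drop 5:l onto {1:l}
drop 6:k onto {3:j, 4:i}
ground layer = {0:j, 1:l, 2:i}
drop-orders for the pieces not yet dropped (sum over which currently-grounded one goes next):
  1 to go: {5} 1  {6} 1
  2 to go: {1,5} 1  {3,6} 1  {4,6} 1  {5,6} 2
  3 to go: {0,3,6} 1  {1,5,6} 3  {2,4,6} 1  {3,4,6} 2  {3,5,6} 3  {4,5,6} 3
  4 to go: {0,3,4,6} 3  {0,3,5,6} 4  {1,3,5,6} 6  {1,4,5,6} 6  {2,3,4,6} 3  {2,4,5,6} 4  {3,4,5,6} 8
  5 to go: {0,1,3,5,6} 10  {0,2,3,4,6} 6  {0,3,4,5,6} 15  {1,2,4,5,6} 10  {1,3,4,5,6} 20  {2,3,4,5,6} 15
  if 0:j drops first: 45 orders
  if 1:l drops first: 36 orders
  if 2:i drops first: 45 orders
heap linearizations: 126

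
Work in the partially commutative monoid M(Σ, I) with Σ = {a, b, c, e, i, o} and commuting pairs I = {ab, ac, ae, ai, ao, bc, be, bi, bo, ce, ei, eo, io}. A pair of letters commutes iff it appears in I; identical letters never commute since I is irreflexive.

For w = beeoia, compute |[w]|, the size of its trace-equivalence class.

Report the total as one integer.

360

piece 0:b — minimal
piece 1:e — minimal
piece 2:e rests on {1:e}
piece 3:o — minimal
piece 4:i — minimal
piece 5:a — minimal
minimal pieces: {0:b, 1:e, 3:o, 4:i, 5:a}
ways to finish when only these pieces remain (= sum over removing one remaining piece with nothing left below it):
  1 left: {0}→1  {2}→1  {3}→1  {4}→1  {5}→1
  2 left: {0,2}→2  {0,3}→2  {0,4}→2  {0,5}→2  {1,2}→1  {2,3}→2  {2,4}→2  {2,5}→2  {3,4}→2  {3,5}→2  {4,5}→2
  3 left: {0,1,2}→3  {0,2,3}→6  {0,2,4}→6  {0,2,5}→6  {0,3,4}→6  {0,3,5}→6  {0,4,5}→6  {1,2,3}→3  {1,2,4}→3  {1,2,5}→3  {2,3,4}→6  {2,3,5}→6  {2,4,5}→6  {3,4,5}→6
  4 left: {0,1,2,3}→12  {0,1,2,4}→12  {0,1,2,5}→12  {0,2,3,4}→24  {0,2,3,5}→24  {0,2,4,5}→24  {0,3,4,5}→24  {1,2,3,4}→12  {1,2,3,5}→12  {1,2,4,5}→12  {2,3,4,5}→24
  placing 0:b first → 60 extensions
  placing 1:e first → 120 extensions
  placing 3:o first → 60 extensions
  placing 4:i first → 60 extensions
  placing 5:a first → 60 extensions
total linear extensions = 360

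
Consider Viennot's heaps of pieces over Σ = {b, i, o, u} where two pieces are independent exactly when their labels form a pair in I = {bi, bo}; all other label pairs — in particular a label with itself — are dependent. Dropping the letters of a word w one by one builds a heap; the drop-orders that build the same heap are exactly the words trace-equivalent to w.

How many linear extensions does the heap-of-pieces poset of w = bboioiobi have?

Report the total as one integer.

84

0(b) covers ∅
1(b) covers 0:b
2(o) covers ∅
3(i) covers 2:o
4(o) covers 3:i
5(i) covers 4:o
6(o) covers 5:i
7(b) covers 1:b
8(i) covers 6:o
floor of heap: 0:b, 2:o
completions by unplaced set U, small U first (add the entries for U minus each lowest piece of U):
  |U|=1: {7}:1  {8}:1
  |U|=2: {1,7}:1  {6,8}:1  {7,8}:2
  |U|=3: {0,1,7}:1  {1,7,8}:3  {5,6,8}:1  {6,7,8}:3
  |U|=4: {0,1,7,8}:4  {1,6,7,8}:6  {4,5,6,8}:1  {5,6,7,8}:4
  |U|=5: {0,1,6,7,8}:10  {1,5,6,7,8}:10  {3,4,5,6,8}:1  {4,5,6,7,8}:5
  |U|=6: {0,1,5,6,7,8}:20  {1,4,5,6,7,8}:15  {2,3,4,5,6,8}:1  {3,4,5,6,7,8}:6
  |U|=7: {0,1,4,5,6,7,8}:35  {1,3,4,5,6,7,8}:21  {2,3,4,5,6,7,8}:7
  start at 0(b): 28
  start at 2(o): 56
sum over floor = 84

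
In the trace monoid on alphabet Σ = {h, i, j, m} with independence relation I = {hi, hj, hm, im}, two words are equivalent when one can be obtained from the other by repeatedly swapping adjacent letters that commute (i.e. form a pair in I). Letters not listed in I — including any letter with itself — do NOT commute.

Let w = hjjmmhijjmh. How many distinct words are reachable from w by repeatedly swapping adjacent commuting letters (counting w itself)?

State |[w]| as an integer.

drop 0:h onto floor
drop 1:j onto floor
drop 2:j onto {1:j}
drop 3:m onto {2:j}
drop 4:m onto {3:m}
drop 5:h onto {0:h}
drop 6:i onto {2:j}
drop 7:j onto {4:m, 6:i}
drop 8:j onto {7:j}
drop 9:m onto {8:j}
drop 10:h onto {5:h}
ground layer = {0:h, 1:j}
drop-orders for the pieces not yet dropped (sum over which currently-grounded one goes next):
  1 to go: {9} 1  {10} 1
  2 to go: {5,10} 1  {8,9} 1  {9,10} 2
  3 to go: {0,5,10} 1  {5,9,10} 3  {7,8,9} 1  {8,9,10} 3
  4 to go: {0,5,9,10} 4  {4,7,8,9} 1  {5,8,9,10} 6  {6,7,8,9} 1  {7,8,9,10} 4
  5 to go: {0,5,8,9,10} 10  {3,4,7,8,9} 1  {4,6,7,8,9} 2  {4,7,8,9,10} 5  {5,7,8,9,10} 10  {6,7,8,9,10} 5
  6 to go: {0,5,7,8,9,10} 20  {3,4,6,7,8,9} 3  {3,4,7,8,9,10} 6  {4,5,7,8,9,10} 15  {4,6,7,8,9,10} 12  {5,6,7,8,9,10} 15
  7 to go: {0,4,5,7,8,9,10} 35  {0,5,6,7,8,9,10} 35  {2,3,4,6,7,8,9} 3  {3,4,5,7,8,9,10} 21  {3,4,6,7,8,9,10} 21  {4,5,6,7,8,9,10} 42
  8 to go: {0,3,4,5,7,8,9,10} 56  {0,4,5,6,7,8,9,10} 112  {1,2,3,4,6,7,8,9} 3  {2,3,4,6,7,8,9,10} 24  {3,4,5,6,7,8,9,10} 84
  9 to go: {0,3,4,5,6,7,8,9,10} 252  {1,2,3,4,6,7,8,9,10} 27  {2,3,4,5,6,7,8,9,10} 108
  if 0:h drops first: 135 orders
  if 1:j drops first: 360 orders
heap linearizations: 495

495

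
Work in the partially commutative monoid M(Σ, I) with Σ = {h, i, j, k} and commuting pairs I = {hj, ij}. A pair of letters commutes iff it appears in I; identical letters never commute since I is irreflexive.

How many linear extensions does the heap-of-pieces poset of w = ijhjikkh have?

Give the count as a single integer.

0(i) covers ∅
1(j) covers ∅
2(h) covers 0:i
3(j) covers 1:j
4(i) covers 2:h
5(k) covers 3:j, 4:i
6(k) covers 5:k
7(h) covers 6:k
floor of heap: 0:i, 1:j
completions by unplaced set U, small U first (add the entries for U minus each lowest piece of U):
  |U|=1: {7}:1
  |U|=2: {6,7}:1
  |U|=3: {5,6,7}:1
  |U|=4: {3,5,6,7}:1  {4,5,6,7}:1
  |U|=5: {1,3,5,6,7}:1  {2,4,5,6,7}:1  {3,4,5,6,7}:2
  |U|=6: {0,2,4,5,6,7}:1  {1,3,4,5,6,7}:3  {2,3,4,5,6,7}:3
  start at 0(i): 6
  start at 1(j): 4
sum over floor = 10

10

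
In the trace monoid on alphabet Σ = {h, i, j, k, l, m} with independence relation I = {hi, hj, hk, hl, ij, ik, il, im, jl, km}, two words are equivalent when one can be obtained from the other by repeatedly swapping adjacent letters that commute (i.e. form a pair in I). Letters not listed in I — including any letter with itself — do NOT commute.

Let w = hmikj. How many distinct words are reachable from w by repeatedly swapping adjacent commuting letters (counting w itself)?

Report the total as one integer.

piece 0:h — minimal
piece 1:m rests on {0:h}
piece 2:i — minimal
piece 3:k — minimal
piece 4:j rests on {1:m, 3:k}
minimal pieces: {0:h, 2:i, 3:k}
ways to finish when only these pieces remain (= sum over removing one remaining piece with nothing left below it):
  1 left: {2}→1  {4}→1
  2 left: {1,4}→1  {2,4}→2  {3,4}→1
  3 left: {0,1,4}→1  {1,2,4}→3  {1,3,4}→2  {2,3,4}→3
  placing 0:h first → 8 extensions
  placing 2:i first → 3 extensions
  placing 3:k first → 4 extensions
total linear extensions = 15

15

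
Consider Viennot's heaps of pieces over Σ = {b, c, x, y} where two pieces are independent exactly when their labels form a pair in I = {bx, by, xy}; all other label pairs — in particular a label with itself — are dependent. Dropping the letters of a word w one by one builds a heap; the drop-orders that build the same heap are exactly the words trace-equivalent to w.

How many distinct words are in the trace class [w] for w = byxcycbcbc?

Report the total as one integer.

#0=b has no predecessor
#1=y has no predecessor
#2=x has no predecessor
#3=c depends on [0:b, 1:y, 2:x]
#4=y depends on [3:c]
#5=c depends on [4:y]
#6=b depends on [5:c]
#7=c depends on [6:b]
#8=b depends on [7:c]
#9=c depends on [8:b]
sources: [0:b, 1:y, 2:x]
N(rest) = Σ N(rest − s) over sources s of rest; N(one piece) = 1:
  size 1 → [9]=1
  size 2 → [8,9]=1
  size 3 → [7,8,9]=1
  size 4 → [6,7,8,9]=1
  size 5 → [5,6,7,8,9]=1
  size 6 → [4,5,6,7,8,9]=1
  size 7 → [3,4,5,6,7,8,9]=1
  size 8 → [0,3,4,5,6,7,8,9]=1  [1,3,4,5,6,7,8,9]=1  [2,3,4,5,6,7,8,9]=1
  first=0(b) contributes 2
  first=1(y) contributes 2
  first=2(x) contributes 2
|[w]| = 6

6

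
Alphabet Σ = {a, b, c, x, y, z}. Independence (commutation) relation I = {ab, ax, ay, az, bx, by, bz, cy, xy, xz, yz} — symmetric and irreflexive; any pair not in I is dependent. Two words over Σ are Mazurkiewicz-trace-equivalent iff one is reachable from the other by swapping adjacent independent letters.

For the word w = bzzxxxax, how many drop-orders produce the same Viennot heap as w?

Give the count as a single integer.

drop 0:b onto floor
drop 1:z onto floor
drop 2:z onto {1:z}
drop 3:x onto floor
drop 4:x onto {3:x}
drop 5:x onto {4:x}
drop 6:a onto floor
drop 7:x onto {5:x}
ground layer = {0:b, 1:z, 3:x, 6:a}
drop-orders for the pieces not yet dropped (sum over which currently-grounded one goes next):
  1 to go: {0} 1  {2} 1  {6} 1  {7} 1
  2 to go: {0,2} 2  {0,6} 2  {0,7} 2  {1,2} 1  {2,6} 2  {2,7} 2  {5,7} 1  {6,7} 2
  3 to go: {0,1,2} 3  {0,2,6} 6  {0,2,7} 6  {0,5,7} 3  {0,6,7} 6  {1,2,6} 3  {1,2,7} 3  {2,5,7} 3  {2,6,7} 6  {4,5,7} 1  {5,6,7} 3
  4 to go: {0,1,2,6} 12  {0,1,2,7} 12  {0,2,5,7} 12  {0,2,6,7} 24  {0,4,5,7} 4  {0,5,6,7} 12  {1,2,5,7} 6  {1,2,6,7} 12  {2,4,5,7} 4  {2,5,6,7} 12  {3,4,5,7} 1  {4,5,6,7} 4
  5 to go: {0,1,2,5,7} 30  {0,1,2,6,7} 60  {0,2,4,5,7} 20  {0,2,5,6,7} 60  {0,3,4,5,7} 5  {0,4,5,6,7} 20  {1,2,4,5,7} 10  {1,2,5,6,7} 30  {2,3,4,5,7} 5  {2,4,5,6,7} 20  {3,4,5,6,7} 5
  6 to go: {0,1,2,4,5,7} 60  {0,1,2,5,6,7} 180  {0,2,3,4,5,7} 30  {0,2,4,5,6,7} 120  {0,3,4,5,6,7} 30  {1,2,3,4,5,7} 15  {1,2,4,5,6,7} 60  {2,3,4,5,6,7} 30
  if 0:b drops first: 105 orders
  if 1:z drops first: 210 orders
  if 3:x drops first: 420 orders
  if 6:a drops first: 105 orders
heap linearizations: 840

840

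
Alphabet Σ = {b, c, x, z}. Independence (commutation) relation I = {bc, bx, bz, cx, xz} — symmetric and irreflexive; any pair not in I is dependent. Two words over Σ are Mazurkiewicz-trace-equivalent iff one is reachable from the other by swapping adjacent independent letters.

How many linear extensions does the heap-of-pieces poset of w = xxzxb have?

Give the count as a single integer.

0(x) covers ∅
1(x) covers 0:x
2(z) covers ∅
3(x) covers 1:x
4(b) covers ∅
floor of heap: 0:x, 2:z, 4:b
completions by unplaced set U, small U first (add the entries for U minus each lowest piece of U):
  |U|=1: {2}:1  {3}:1  {4}:1
  |U|=2: {1,3}:1  {2,3}:2  {2,4}:2  {3,4}:2
  |U|=3: {0,1,3}:1  {1,2,3}:3  {1,3,4}:3  {2,3,4}:6
  start at 0(x): 12
  start at 2(z): 4
  start at 4(b): 4
sum over floor = 20

20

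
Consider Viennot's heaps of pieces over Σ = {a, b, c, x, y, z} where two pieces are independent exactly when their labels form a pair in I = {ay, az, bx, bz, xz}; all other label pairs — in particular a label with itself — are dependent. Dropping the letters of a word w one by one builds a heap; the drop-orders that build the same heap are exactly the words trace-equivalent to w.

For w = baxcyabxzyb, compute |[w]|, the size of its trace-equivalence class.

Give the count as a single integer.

#0=b has no predecessor
#1=a depends on [0:b]
#2=x depends on [1:a]
#3=c depends on [2:x]
#4=y depends on [3:c]
#5=a depends on [3:c]
#6=b depends on [4:y, 5:a]
#7=x depends on [4:y, 5:a]
#8=z depends on [4:y]
#9=y depends on [6:b, 7:x, 8:z]
#10=b depends on [9:y]
sources: [0:b]
N(rest) = Σ N(rest − s) over sources s of rest; N(one piece) = 1:
  size 1 → [10]=1
  size 2 → [9,10]=1
  size 3 → [6,9,10]=1  [7,9,10]=1  [8,9,10]=1
  size 4 → [6,7,9,10]=2  [6,8,9,10]=2  [7,8,9,10]=2
  size 5 → [5,6,7,9,10]=2  [6,7,8,9,10]=6
  size 6 → [4,6,7,8,9,10]=6  [5,6,7,8,9,10]=8
  size 7 → [4,5,6,7,8,9,10]=14
  size 8 → [3,4,5,6,7,8,9,10]=14
  size 9 → [2,3,4,5,6,7,8,9,10]=14
  first=0(b) contributes 14

14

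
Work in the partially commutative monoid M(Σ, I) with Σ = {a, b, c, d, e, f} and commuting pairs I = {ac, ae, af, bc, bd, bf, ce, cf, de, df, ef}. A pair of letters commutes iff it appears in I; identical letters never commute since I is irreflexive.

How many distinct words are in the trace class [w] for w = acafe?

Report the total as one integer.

60

drop 0:a onto floor
drop 1:c onto floor
drop 2:a onto {0:a}
drop 3:f onto floor
drop 4:e onto floor
ground layer = {0:a, 1:c, 3:f, 4:e}
drop-orders for the pieces not yet dropped (sum over which currently-grounded one goes next):
  1 to go: {1} 1  {2} 1  {3} 1  {4} 1
  2 to go: {0,2} 1  {1,2} 2  {1,3} 2  {1,4} 2  {2,3} 2  {2,4} 2  {3,4} 2
  3 to go: {0,1,2} 3  {0,2,3} 3  {0,2,4} 3  {1,2,3} 6  {1,2,4} 6  {1,3,4} 6  {2,3,4} 6
  if 0:a drops first: 24 orders
  if 1:c drops first: 12 orders
  if 3:f drops first: 12 orders
  if 4:e drops first: 12 orders
heap linearizations: 60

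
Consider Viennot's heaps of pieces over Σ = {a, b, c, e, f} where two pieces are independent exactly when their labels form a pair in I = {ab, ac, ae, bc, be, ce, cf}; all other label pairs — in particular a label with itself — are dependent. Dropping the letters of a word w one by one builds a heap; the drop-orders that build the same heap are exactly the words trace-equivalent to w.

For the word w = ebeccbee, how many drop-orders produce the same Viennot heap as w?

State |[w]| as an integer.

420

drop 0:e onto floor
drop 1:b onto floor
drop 2:e onto {0:e}
drop 3:c onto floor
drop 4:c onto {3:c}
drop 5:b onto {1:b}
drop 6:e onto {2:e}
drop 7:e onto {6:e}
ground layer = {0:e, 1:b, 3:c}
drop-orders for the pieces not yet dropped (sum over which currently-grounded one goes next):
  1 to go: {4} 1  {5} 1  {7} 1
  2 to go: {1,5} 1  {3,4} 1  {4,5} 2  {4,7} 2  {5,7} 2  {6,7} 1
  3 to go: {1,4,5} 3  {1,5,7} 3  {2,6,7} 1  {3,4,5} 3  {3,4,7} 3  {4,5,7} 6  {4,6,7} 3  {5,6,7} 3
  4 to go: {0,2,6,7} 1  {1,3,4,5} 6  {1,4,5,7} 12  {1,5,6,7} 6  {2,4,6,7} 4  {2,5,6,7} 4  {3,4,5,7} 12  {3,4,6,7} 6  {4,5,6,7} 12
  5 to go: {0,2,4,6,7} 5  {0,2,5,6,7} 5  {1,2,5,6,7} 10  {1,3,4,5,7} 30  {1,4,5,6,7} 30  {2,3,4,6,7} 10  {2,4,5,6,7} 20  {3,4,5,6,7} 30
  6 to go: {0,1,2,5,6,7} 15  {0,2,3,4,6,7} 15  {0,2,4,5,6,7} 30  {1,2,4,5,6,7} 60  {1,3,4,5,6,7} 90  {2,3,4,5,6,7} 60
  if 0:e drops first: 210 orders
  if 1:b drops first: 105 orders
  if 3:c drops first: 105 orders
heap linearizations: 420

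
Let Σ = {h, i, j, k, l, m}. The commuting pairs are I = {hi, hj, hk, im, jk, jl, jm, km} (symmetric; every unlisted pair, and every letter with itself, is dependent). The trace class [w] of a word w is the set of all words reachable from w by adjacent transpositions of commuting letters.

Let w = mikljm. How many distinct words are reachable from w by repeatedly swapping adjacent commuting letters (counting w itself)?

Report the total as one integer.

#0=m has no predecessor
#1=i has no predecessor
#2=k depends on [1:i]
#3=l depends on [0:m, 2:k]
#4=j depends on [1:i]
#5=m depends on [3:l]
sources: [0:m, 1:i]
N(rest) = Σ N(rest − s) over sources s of rest; N(one piece) = 1:
  size 1 → [4]=1  [5]=1
  size 2 → [3,5]=1  [4,5]=2
  size 3 → [0,3,5]=1  [2,3,5]=1  [3,4,5]=3
  size 4 → [0,2,3,5]=2  [0,3,4,5]=4  [2,3,4,5]=4
  first=0(m) contributes 4
  first=1(i) contributes 10
|[w]| = 14

14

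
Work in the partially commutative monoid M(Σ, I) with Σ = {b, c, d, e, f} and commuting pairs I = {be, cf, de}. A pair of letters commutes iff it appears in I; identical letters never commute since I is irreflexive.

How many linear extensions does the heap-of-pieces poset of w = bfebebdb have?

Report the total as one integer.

drop 0:b onto floor
drop 1:f onto {0:b}
drop 2:e onto {1:f}
drop 3:b onto {1:f}
drop 4:e onto {2:e}
drop 5:b onto {3:b}
drop 6:d onto {5:b}
drop 7:b onto {6:d}
ground layer = {0:b}
drop-orders for the pieces not yet dropped (sum over which currently-grounded one goes next):
  1 to go: {4} 1  {7} 1
  2 to go: {2,4} 1  {4,7} 2  {6,7} 1
  3 to go: {2,4,7} 3  {4,6,7} 3  {5,6,7} 1
  4 to go: {2,4,6,7} 6  {3,5,6,7} 1  {4,5,6,7} 4
  5 to go: {2,4,5,6,7} 10  {3,4,5,6,7} 5
  6 to go: {2,3,4,5,6,7} 15
  if 0:b drops first: 15 orders

15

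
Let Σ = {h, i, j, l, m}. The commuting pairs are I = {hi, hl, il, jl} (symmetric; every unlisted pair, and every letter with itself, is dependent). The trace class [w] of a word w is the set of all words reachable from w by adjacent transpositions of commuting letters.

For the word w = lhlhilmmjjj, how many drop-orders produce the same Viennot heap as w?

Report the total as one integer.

60

drop 0:l onto floor
drop 1:h onto floor
drop 2:l onto {0:l}
drop 3:h onto {1:h}
drop 4:i onto floor
drop 5:l onto {2:l}
drop 6:m onto {3:h, 4:i, 5:l}
drop 7:m onto {6:m}
drop 8:j onto {7:m}
drop 9:j onto {8:j}
drop 10:j onto {9:j}
ground layer = {0:l, 1:h, 4:i}
drop-orders for the pieces not yet dropped (sum over which currently-grounded one goes next):
  1 to go: {10} 1
  2 to go: {9,10} 1
  3 to go: {8,9,10} 1
  4 to go: {7,8,9,10} 1
  5 to go: {6,7,8,9,10} 1
  6 to go: {3,6,7,8,9,10} 1  {4,6,7,8,9,10} 1  {5,6,7,8,9,10} 1
  7 to go: {1,3,6,7,8,9,10} 1  {2,5,6,7,8,9,10} 1  {3,4,6,7,8,9,10} 2  {3,5,6,7,8,9,10} 2  {4,5,6,7,8,9,10} 2
  8 to go: {0,2,5,6,7,8,9,10} 1  {1,3,4,6,7,8,9,10} 3  {1,3,5,6,7,8,9,10} 3  {2,3,5,6,7,8,9,10} 3  {2,4,5,6,7,8,9,10} 3  {3,4,5,6,7,8,9,10} 6
  9 to go: {0,2,3,5,6,7,8,9,10} 4  {0,2,4,5,6,7,8,9,10} 4  {1,2,3,5,6,7,8,9,10} 6  {1,3,4,5,6,7,8,9,10} 12  {2,3,4,5,6,7,8,9,10} 12
  if 0:l drops first: 30 orders
  if 1:h drops first: 20 orders
  if 4:i drops first: 10 orders
heap linearizations: 60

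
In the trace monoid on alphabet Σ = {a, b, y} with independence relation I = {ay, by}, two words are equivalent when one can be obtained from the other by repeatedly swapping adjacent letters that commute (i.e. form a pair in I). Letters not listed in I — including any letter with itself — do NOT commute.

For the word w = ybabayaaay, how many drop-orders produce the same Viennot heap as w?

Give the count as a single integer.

0(y) covers ∅
1(b) covers ∅
2(a) covers 1:b
3(b) covers 2:a
4(a) covers 3:b
5(y) covers 0:y
6(a) covers 4:a
7(a) covers 6:a
8(a) covers 7:a
9(y) covers 5:y
floor of heap: 0:y, 1:b
completions by unplaced set U, small U first (add the entries for U minus each lowest piece of U):
  |U|=1: {8}:1  {9}:1
  |U|=2: {5,9}:1  {7,8}:1  {8,9}:2
  |U|=3: {0,5,9}:1  {5,8,9}:3  {6,7,8}:1  {7,8,9}:3
  |U|=4: {0,5,8,9}:4  {4,6,7,8}:1  {5,7,8,9}:6  {6,7,8,9}:4
  |U|=5: {0,5,7,8,9}:10  {3,4,6,7,8}:1  {4,6,7,8,9}:5  {5,6,7,8,9}:10
  |U|=6: {0,5,6,7,8,9}:20  {2,3,4,6,7,8}:1  {3,4,6,7,8,9}:6  {4,5,6,7,8,9}:15
  |U|=7: {0,4,5,6,7,8,9}:35  {1,2,3,4,6,7,8}:1  {2,3,4,6,7,8,9}:7  {3,4,5,6,7,8,9}:21
  |U|=8: {0,3,4,5,6,7,8,9}:56  {1,2,3,4,6,7,8,9}:8  {2,3,4,5,6,7,8,9}:28
  start at 0(y): 36
  start at 1(b): 84
sum over floor = 120

120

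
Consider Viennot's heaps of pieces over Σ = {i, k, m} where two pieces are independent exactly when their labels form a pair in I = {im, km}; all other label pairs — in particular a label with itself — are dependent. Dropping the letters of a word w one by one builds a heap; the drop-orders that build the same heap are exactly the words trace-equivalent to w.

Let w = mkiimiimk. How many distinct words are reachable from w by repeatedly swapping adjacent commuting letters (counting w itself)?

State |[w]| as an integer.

piece 0:m — minimal
piece 1:k — minimal
piece 2:i rests on {1:k}
piece 3:i rests on {2:i}
piece 4:m rests on {0:m}
piece 5:i rests on {3:i}
piece 6:i rests on {5:i}
piece 7:m rests on {4:m}
piece 8:k rests on {6:i}
minimal pieces: {0:m, 1:k}
ways to finish when only these pieces remain (= sum over removing one remaining piece with nothing left below it):
  1 left: {7}→1  {8}→1
  2 left: {4,7}→1  {6,8}→1  {7,8}→2
  3 left: {0,4,7}→1  {4,7,8}→3  {5,6,8}→1  {6,7,8}→3
  4 left: {0,4,7,8}→4  {3,5,6,8}→1  {4,6,7,8}→6  {5,6,7,8}→4
  5 left: {0,4,6,7,8}→10  {2,3,5,6,8}→1  {3,5,6,7,8}→5  {4,5,6,7,8}→10
  6 left: {0,4,5,6,7,8}→20  {1,2,3,5,6,8}→1  {2,3,5,6,7,8}→6  {3,4,5,6,7,8}→15
  7 left: {0,3,4,5,6,7,8}→35  {1,2,3,5,6,7,8}→7  {2,3,4,5,6,7,8}→21
  placing 0:m first → 28 extensions
  placing 1:k first → 56 extensions
total linear extensions = 84

84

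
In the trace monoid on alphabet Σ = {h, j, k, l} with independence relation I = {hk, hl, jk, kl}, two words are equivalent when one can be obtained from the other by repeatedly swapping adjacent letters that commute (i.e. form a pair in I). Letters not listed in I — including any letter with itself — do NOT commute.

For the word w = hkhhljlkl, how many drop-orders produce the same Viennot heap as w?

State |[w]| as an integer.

144

#0=h has no predecessor
#1=k has no predecessor
#2=h depends on [0:h]
#3=h depends on [2:h]
#4=l has no predecessor
#5=j depends on [3:h, 4:l]
#6=l depends on [5:j]
#7=k depends on [1:k]
#8=l depends on [6:l]
sources: [0:h, 1:k, 4:l]
N(rest) = Σ N(rest − s) over sources s of rest; N(one piece) = 1:
  size 1 → [7]=1  [8]=1
  size 2 → [1,7]=1  [6,8]=1  [7,8]=2
  size 3 → [1,7,8]=3  [5,6,8]=1  [6,7,8]=3
  size 4 → [1,6,7,8]=6  [3,5,6,8]=1  [4,5,6,8]=1  [5,6,7,8]=4
  size 5 → [1,5,6,7,8]=10  [2,3,5,6,8]=1  [3,4,5,6,8]=2  [3,5,6,7,8]=5  [4,5,6,7,8]=5
  size 6 → [0,2,3,5,6,8]=1  [1,3,5,6,7,8]=15  [1,4,5,6,7,8]=15  [2,3,4,5,6,8]=3  [2,3,5,6,7,8]=6  [3,4,5,6,7,8]=12
  size 7 → [0,2,3,4,5,6,8]=4  [0,2,3,5,6,7,8]=7  [1,2,3,5,6,7,8]=21  [1,3,4,5,6,7,8]=42  [2,3,4,5,6,7,8]=21
  first=0(h) contributes 84
  first=1(k) contributes 32
  first=4(l) contributes 28
|[w]| = 144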